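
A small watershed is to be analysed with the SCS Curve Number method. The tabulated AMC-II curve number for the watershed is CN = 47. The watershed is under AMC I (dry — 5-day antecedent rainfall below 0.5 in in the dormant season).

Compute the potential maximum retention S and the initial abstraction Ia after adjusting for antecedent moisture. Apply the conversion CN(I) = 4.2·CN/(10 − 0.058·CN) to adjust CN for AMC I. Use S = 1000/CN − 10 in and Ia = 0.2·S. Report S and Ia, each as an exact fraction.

S = 26500/987 in ≈ 26.849 in; Ia = 5300/987 in ≈ 5.370 in

Dry (AMC I): CN(I) = 4.2·47/(10 − 0.058·47) = (987/5)/(3637/500) = 98700/3637 ≈ 27.138
S = 1000/(98700/3637) − 10 = 26500/987 in ≈ 26.849 in
Ia = 0.2·(26500/987) = 5300/987 in ≈ 5.370 in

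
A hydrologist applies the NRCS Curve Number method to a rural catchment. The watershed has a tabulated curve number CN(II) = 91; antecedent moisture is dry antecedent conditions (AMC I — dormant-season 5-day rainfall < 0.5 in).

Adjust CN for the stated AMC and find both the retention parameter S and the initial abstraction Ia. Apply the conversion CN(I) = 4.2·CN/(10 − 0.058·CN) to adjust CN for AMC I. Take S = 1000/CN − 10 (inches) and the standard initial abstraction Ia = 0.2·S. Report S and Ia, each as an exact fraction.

S = 1500/637 in ≈ 2.355 in; Ia = 300/637 in ≈ 0.471 in

Adjust CN=91 to AMC I: 4.2·91/(10 − 0.058·91) → (1911/5) ÷ (2361/500) = 63700/787 ≈ 80.940
S = 1000/(63700/787) − 10 = 1500/637 in ≈ 2.355 in
Initial abstraction Ia = S/5 = (1500/637)/5 = 300/637 ≈ 0.471 in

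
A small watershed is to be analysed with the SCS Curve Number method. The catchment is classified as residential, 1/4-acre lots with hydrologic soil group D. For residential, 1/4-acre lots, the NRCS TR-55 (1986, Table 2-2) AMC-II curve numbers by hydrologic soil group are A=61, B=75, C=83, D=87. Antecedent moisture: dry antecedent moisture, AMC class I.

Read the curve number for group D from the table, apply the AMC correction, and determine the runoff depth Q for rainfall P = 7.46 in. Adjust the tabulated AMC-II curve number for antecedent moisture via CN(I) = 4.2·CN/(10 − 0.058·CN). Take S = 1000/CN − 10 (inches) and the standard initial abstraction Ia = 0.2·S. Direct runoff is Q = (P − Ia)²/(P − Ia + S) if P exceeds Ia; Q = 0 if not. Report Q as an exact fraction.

NRCS table: residential, 1/4-acre lots, soil group D → CN(II) = 87
Adjust CN=87 to AMC I: 4.2·87/(10 − 0.058·87) → (1827/5) ÷ (2477/500) = 182700/2477 ≈ 73.759
Max retention: S = 1000/(182700/2477) − 10 = 6500/1827 in (≈ 3.558 in)
Ia = 0.2·(6500/1827) = 1300/1827 in ≈ 0.712 in
Since P=7.460 > Ia=0.712: effective rainfall P−Ia = 616471/91350 in
Q = (616471/91350)²/((616471/91350) + 6500/1827) = (380036493841/8344822500)/(941471/91350) = 380036493841/86003375850 in ≈ 4.419 in

Q = 380036493841/86003375850 in ≈ 4.419 in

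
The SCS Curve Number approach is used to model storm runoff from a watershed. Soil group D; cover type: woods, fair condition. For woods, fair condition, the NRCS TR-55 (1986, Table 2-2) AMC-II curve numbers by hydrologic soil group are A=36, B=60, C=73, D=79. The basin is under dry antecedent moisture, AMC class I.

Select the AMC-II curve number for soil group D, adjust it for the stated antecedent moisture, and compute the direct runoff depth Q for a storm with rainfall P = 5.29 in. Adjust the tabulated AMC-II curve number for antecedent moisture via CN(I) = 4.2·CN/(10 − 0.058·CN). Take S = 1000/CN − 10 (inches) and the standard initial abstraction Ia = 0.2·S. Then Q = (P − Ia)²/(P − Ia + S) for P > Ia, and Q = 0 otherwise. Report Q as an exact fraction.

NRCS table: woods, fair condition, soil group D → CN(II) = 79
CN(I) from CN(II)=79: (4.2·79)/(10 − 0.058·79) = 7900/129 ≈ 61.240
Max retention: S = 1000/(7900/129) − 10 = 500/79 in (≈ 6.329 in)
Initial abstraction Ia = S/5 = (500/79)/5 = 100/79 ≈ 1.266 in
Excess rainfall: 5.290 − 1.266 = 4.024 in; P > Ia so Q > 0
Runoff Q = (P−Ia)²/(P−Ia+S) = (4.024)²/(4.024+6.329) = 1010667681/646148900 ≈ 1.564 in

Q = 1010667681/646148900 in ≈ 1.564 in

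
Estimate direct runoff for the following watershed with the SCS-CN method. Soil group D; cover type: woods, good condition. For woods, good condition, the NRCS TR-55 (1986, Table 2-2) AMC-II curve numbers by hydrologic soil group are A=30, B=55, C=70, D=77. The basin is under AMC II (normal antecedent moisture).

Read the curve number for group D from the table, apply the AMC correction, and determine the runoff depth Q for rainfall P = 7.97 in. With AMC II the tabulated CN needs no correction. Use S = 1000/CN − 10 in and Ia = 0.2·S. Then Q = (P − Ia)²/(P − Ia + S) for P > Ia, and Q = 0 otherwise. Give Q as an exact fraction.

NRCS table: woods, good condition, soil group D → CN(II) = 77
CN(II) = 77; AMC II needs no correction.
Max retention: S = 1000/77 − 10 = 230/77 in (≈ 2.987 in)
Ia = 0.2S: 0.2·2.987 = 0.597 in (exactly 46/77)
P − Ia = 7.970 − 0.597 = 56769/7700 ≈ 7.373 in (> 0, runoff occurs)
Q: (56769/7700)² ÷ (79769/7700) = 3222719361/614221300 in (≈ 5.247 in)

Q = 3222719361/614221300 in ≈ 5.247 in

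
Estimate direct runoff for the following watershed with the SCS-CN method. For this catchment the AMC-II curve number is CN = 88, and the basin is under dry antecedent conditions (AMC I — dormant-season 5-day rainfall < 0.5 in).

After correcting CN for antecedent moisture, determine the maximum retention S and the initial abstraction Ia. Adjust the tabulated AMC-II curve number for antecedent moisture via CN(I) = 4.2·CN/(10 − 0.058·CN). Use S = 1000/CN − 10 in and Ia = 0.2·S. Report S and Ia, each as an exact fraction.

CN(I) from CN(II)=88: (4.2·88)/(10 − 0.058·88) = 3850/51 ≈ 75.490
Max retention: S = 1000/(3850/51) − 10 = 250/77 in (≈ 3.247 in)
Ia = 0.2S: 0.2·3.247 = 0.649 in (exactly 50/77)

S = 250/77 in ≈ 3.247 in; Ia = 50/77 in ≈ 0.649 in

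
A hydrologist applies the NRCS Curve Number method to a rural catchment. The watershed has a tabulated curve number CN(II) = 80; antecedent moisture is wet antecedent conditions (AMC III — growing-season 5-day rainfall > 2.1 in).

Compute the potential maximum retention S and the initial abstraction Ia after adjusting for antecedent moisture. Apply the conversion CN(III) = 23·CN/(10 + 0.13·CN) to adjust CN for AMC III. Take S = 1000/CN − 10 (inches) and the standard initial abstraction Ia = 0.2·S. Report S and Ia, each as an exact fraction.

CN(III) from CN(II)=80: (23·80)/(10 + 0.13·80) = 4600/51 ≈ 90.196
S = 1000/(4600/51) − 10 = 25/23 in ≈ 1.087 in
Ia = 0.2S: 0.2·1.087 = 0.217 in (exactly 5/23)

S = 25/23 in ≈ 1.087 in; Ia = 5/23 in ≈ 0.217 in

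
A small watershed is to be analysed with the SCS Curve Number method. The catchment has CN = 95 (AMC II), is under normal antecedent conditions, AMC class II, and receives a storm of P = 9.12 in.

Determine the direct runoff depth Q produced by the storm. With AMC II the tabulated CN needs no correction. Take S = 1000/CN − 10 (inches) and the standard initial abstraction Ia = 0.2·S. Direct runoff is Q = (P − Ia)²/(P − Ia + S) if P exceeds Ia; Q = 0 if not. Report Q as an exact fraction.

Average conditions: CN = 95 (no AMC adjustment).
S = 1000/95 − 10 = 10/19 in ≈ 0.526 in
Initial abstraction Ia = S/5 = (10/19)/5 = 2/19 ≈ 0.105 in
Excess rainfall: 9.120 − 0.105 = 9.015 in; P > Ia so Q > 0
Q = (4282/475)²/((4282/475) + 10/19) = (18335524/225625)/(4532/475) = 4583881/538175 in ≈ 8.517 in

Q = 4583881/538175 in ≈ 8.517 in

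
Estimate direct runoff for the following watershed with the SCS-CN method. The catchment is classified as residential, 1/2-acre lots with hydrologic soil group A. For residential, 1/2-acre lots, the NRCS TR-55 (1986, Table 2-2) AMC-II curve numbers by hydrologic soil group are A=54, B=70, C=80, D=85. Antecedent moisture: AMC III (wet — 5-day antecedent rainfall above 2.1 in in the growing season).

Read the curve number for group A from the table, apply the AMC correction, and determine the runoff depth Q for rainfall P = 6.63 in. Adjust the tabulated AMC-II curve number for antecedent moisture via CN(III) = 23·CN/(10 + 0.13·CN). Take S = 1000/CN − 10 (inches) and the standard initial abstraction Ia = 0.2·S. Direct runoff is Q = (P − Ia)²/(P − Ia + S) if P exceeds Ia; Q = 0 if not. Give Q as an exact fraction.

Q = 252841801/69932700 in ≈ 3.616 in

NRCS table: residential, 1/2-acre lots, soil group A → CN(II) = 54
CN(III) from CN(II)=54: (23·54)/(10 + 0.13·54) = 2700/37 ≈ 72.973
Retention S: 1000/CN − 10 with CN=72.973 → S = 100/27 ≈ 3.704 in
Ia = 0.2S: 0.2·3.704 = 0.741 in (exactly 20/27)
Since P=6.630 > Ia=0.741: effective rainfall P−Ia = 15901/2700 in
Runoff Q = (P−Ia)²/(P−Ia+S) = (5.889)²/(5.889+3.704) = 252841801/69932700 ≈ 3.616 in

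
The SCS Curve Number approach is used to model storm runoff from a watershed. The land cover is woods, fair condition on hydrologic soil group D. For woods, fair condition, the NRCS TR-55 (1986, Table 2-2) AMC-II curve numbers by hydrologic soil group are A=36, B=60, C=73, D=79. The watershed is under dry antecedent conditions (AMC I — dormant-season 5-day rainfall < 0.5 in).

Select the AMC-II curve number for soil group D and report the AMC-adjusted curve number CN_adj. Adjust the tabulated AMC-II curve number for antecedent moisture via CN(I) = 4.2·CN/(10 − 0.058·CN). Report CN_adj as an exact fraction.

CN_adj = 7900/129 ≈ 61.240

NRCS table: woods, fair condition, soil group D → CN(II) = 79
Dry (AMC I): CN(I) = 4.2·79/(10 − 0.058·79) = (1659/5)/(2709/500) = 7900/129 ≈ 61.240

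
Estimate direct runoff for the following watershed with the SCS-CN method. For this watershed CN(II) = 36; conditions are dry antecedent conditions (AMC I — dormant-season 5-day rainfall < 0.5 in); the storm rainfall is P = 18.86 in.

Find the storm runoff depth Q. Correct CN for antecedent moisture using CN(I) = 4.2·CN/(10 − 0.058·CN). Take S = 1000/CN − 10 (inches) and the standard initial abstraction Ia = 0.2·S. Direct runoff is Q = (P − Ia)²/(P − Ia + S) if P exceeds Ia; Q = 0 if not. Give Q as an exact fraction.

Q = 9648543529/4708245150 in ≈ 2.049 in

Adjust CN=36 to AMC I: 4.2·36/(10 − 0.058·36) → (756/5) ÷ (989/125) = 18900/989 ≈ 19.110
Max retention: S = 1000/(18900/989) − 10 = 8000/189 in (≈ 42.328 in)
Initial abstraction Ia = S/5 = (8000/189)/5 = 1600/189 ≈ 8.466 in
Excess rainfall: 18.860 − 8.466 = 10.394 in; P > Ia so Q > 0
Runoff Q = (P−Ia)²/(P−Ia+S) = (10.394)²/(10.394+42.328) = 9648543529/4708245150 ≈ 2.049 in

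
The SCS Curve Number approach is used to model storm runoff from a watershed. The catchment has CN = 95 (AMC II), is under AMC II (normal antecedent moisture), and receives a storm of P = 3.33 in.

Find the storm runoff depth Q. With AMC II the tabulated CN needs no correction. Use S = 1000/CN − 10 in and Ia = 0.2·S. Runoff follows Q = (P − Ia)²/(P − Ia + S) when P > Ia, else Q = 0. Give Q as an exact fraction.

AMC II — tabulated CN = 95 applies directly.
Max retention: S = 1000/95 − 10 = 10/19 in (≈ 0.526 in)
Initial abstraction Ia = S/5 = (10/19)/5 = 2/19 ≈ 0.105 in
P − Ia = 3.330 − 0.105 = 6127/1900 ≈ 3.225 in (> 0, runoff occurs)
Runoff Q = (P−Ia)²/(P−Ia+S) = (3.225)²/(3.225+0.526) = 37540129/13541300 ≈ 2.772 in

Q = 37540129/13541300 in ≈ 2.772 in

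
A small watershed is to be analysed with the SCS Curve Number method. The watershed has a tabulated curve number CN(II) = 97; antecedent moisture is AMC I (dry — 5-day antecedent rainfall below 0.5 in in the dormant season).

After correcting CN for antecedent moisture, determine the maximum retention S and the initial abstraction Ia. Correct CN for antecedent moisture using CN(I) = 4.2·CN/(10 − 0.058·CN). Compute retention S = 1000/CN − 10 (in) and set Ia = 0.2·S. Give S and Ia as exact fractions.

Dry (AMC I): CN(I) = 4.2·97/(10 − 0.058·97) = (2037/5)/(2187/500) = 67900/729 ≈ 93.141
Max retention: S = 1000/(67900/729) − 10 = 500/679 in (≈ 0.736 in)
Initial abstraction Ia = S/5 = (500/679)/5 = 100/679 ≈ 0.147 in

S = 500/679 in ≈ 0.736 in; Ia = 100/679 in ≈ 0.147 in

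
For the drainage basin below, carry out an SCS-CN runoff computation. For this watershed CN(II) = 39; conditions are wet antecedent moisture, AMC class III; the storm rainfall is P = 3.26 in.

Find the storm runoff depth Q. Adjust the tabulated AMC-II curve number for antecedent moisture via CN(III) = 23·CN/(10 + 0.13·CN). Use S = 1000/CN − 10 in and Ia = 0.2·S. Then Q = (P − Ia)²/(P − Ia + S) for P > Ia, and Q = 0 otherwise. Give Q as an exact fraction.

Wet (AMC III): CN(III) = 23·39/(10 + 0.13·39) = 897/(1507/100) = 89700/1507 ≈ 59.522
S = 1000/(89700/1507) − 10 = 6100/897 in ≈ 6.800 in
Initial abstraction Ia = S/5 = (6100/897)/5 = 1220/897 ≈ 1.360 in
Excess rainfall: 3.260 − 1.360 = 1.900 in; P > Ia so Q > 0
Runoff Q = (P−Ia)²/(P−Ia+S) = (1.900)²/(1.900+6.800) = 7260914521/17500963350 ≈ 0.415 in

Q = 7260914521/17500963350 in ≈ 0.415 in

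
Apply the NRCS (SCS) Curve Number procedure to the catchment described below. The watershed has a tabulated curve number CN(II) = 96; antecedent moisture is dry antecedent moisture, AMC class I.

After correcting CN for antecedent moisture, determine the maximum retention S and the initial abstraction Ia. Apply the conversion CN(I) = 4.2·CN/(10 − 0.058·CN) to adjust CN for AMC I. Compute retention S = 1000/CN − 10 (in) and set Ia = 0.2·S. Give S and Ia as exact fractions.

Adjust CN=96 to AMC I: 4.2·96/(10 − 0.058·96) → (2016/5) ÷ (554/125) = 25200/277 ≈ 90.975
S = 1000/(25200/277) − 10 = 125/126 in ≈ 0.992 in
Initial abstraction Ia = S/5 = (125/126)/5 = 25/126 ≈ 0.198 in

S = 125/126 in ≈ 0.992 in; Ia = 25/126 in ≈ 0.198 in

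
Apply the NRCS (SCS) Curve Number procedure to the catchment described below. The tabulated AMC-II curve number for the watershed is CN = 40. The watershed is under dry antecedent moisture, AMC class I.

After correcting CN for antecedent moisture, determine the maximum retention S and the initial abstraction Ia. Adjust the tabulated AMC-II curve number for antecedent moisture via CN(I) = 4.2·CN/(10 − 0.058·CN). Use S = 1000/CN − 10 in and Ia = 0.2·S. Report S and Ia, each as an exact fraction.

CN(I) from CN(II)=40: (4.2·40)/(10 − 0.058·40) = 175/8 ≈ 21.875
Max retention: S = 1000/(175/8) − 10 = 250/7 in (≈ 35.714 in)
Ia = 0.2·(250/7) = 50/7 in ≈ 7.143 in

S = 250/7 in ≈ 35.714 in; Ia = 50/7 in ≈ 7.143 in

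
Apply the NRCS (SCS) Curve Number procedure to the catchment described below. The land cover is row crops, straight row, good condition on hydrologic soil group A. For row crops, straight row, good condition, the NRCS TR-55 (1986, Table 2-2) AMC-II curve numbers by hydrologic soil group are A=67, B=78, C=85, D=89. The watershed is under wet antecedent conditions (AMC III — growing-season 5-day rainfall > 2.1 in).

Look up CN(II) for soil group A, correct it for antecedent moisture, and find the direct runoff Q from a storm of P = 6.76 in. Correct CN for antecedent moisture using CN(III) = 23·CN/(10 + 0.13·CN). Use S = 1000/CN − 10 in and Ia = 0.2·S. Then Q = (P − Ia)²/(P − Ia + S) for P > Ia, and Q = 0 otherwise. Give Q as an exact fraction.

Q = 59501357041/12575677225 in ≈ 4.731 in

NRCS table: row crops, straight row, good condition, soil group A → CN(II) = 67
CN(III) from CN(II)=67: (23·67)/(10 + 0.13·67) = 154100/1871 ≈ 82.362
Retention S: 1000/CN − 10 with CN=82.362 → S = 3300/1541 ≈ 2.141 in
Ia = 0.2S: 0.2·2.141 = 0.428 in (exactly 660/1541)
Excess rainfall: 6.760 − 0.428 = 6.332 in; P > Ia so Q > 0
Q: (243929/38525)² ÷ (326429/38525) = 59501357041/12575677225 in (≈ 4.731 in)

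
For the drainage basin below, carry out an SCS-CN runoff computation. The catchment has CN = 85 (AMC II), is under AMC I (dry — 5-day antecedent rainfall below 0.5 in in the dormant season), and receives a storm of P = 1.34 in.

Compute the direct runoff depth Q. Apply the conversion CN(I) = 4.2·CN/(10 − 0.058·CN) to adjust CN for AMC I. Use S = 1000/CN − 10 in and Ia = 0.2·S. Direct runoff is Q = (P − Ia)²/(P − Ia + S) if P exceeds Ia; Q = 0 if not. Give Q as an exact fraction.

Q = 8838729/166439350 in ≈ 0.053 in

CN(I) from CN(II)=85: (4.2·85)/(10 − 0.058·85) = 11900/169 ≈ 70.414
Max retention: S = 1000/(11900/169) − 10 = 500/119 in (≈ 4.202 in)
Ia = 0.2S: 0.2·4.202 = 0.840 in (exactly 100/119)
P − Ia = 1.340 − 0.840 = 2973/5950 ≈ 0.500 in (> 0, runoff occurs)
Q = (2973/5950)²/((2973/5950) + 500/119) = (8838729/35402500)/(27973/5950) = 8838729/166439350 in ≈ 0.053 in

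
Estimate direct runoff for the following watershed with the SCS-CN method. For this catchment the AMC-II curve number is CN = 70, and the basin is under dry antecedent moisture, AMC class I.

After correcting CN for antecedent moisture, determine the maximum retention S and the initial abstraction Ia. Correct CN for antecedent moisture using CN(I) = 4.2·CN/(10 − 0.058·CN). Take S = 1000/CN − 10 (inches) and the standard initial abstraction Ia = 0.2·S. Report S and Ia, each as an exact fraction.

Dry (AMC I): CN(I) = 4.2·70/(10 − 0.058·70) = 294/(297/50) = 4900/99 ≈ 49.495
Retention S: 1000/CN − 10 with CN=49.495 → S = 500/49 ≈ 10.204 in
Ia = 0.2·(500/49) = 100/49 in ≈ 2.041 in

S = 500/49 in ≈ 10.204 in; Ia = 100/49 in ≈ 2.041 in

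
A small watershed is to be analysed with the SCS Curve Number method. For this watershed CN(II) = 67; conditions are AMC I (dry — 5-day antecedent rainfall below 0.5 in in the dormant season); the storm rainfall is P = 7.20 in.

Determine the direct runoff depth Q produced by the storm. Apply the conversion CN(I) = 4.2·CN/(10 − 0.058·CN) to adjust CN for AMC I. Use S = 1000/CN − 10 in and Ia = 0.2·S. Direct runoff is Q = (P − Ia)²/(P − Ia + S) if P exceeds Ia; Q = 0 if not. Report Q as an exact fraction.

Adjust CN=67 to AMC I: 4.2·67/(10 − 0.058·67) → (1407/5) ÷ (3057/500) = 46900/1019 ≈ 46.026
Max retention: S = 1000/(46900/1019) − 10 = 5500/469 in (≈ 11.727 in)
Initial abstraction Ia = S/5 = (5500/469)/5 = 1100/469 ≈ 2.345 in
P − Ia = 7.200 − 2.345 = 11384/2345 ≈ 4.855 in (> 0, runoff occurs)
Q: (11384/2345)² ÷ (38884/2345) = 32398864/22795745 in (≈ 1.421 in)

Q = 32398864/22795745 in ≈ 1.421 in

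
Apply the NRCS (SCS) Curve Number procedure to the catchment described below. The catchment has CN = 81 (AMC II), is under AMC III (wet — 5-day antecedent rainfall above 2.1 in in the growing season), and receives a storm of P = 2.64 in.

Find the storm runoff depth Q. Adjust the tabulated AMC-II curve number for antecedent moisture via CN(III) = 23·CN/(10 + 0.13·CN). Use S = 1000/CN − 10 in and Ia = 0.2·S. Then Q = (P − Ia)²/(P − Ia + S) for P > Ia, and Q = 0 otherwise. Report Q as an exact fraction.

Q = 6436358882/3748309425 in ≈ 1.717 in

Wet (AMC III): CN(III) = 23·81/(10 + 0.13·81) = 1863/(2053/100) = 186300/2053 ≈ 90.745
S = 1000/(186300/2053) − 10 = 1900/1863 in ≈ 1.020 in
Ia = 0.2S: 0.2·1.020 = 0.204 in (exactly 380/1863)
Excess rainfall: 2.640 − 0.204 = 2.436 in; P > Ia so Q > 0
Q: (113458/46575)² ÷ (160958/46575) = 6436358882/3748309425 in (≈ 1.717 in)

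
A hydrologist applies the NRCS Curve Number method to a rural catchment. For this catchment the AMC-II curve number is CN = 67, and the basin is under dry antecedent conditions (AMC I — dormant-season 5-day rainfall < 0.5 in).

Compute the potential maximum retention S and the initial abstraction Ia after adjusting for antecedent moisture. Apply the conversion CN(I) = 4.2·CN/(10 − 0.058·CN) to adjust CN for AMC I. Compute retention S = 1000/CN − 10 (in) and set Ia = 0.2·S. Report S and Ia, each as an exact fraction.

Adjust CN=67 to AMC I: 4.2·67/(10 − 0.058·67) → (1407/5) ÷ (3057/500) = 46900/1019 ≈ 46.026
Retention S: 1000/CN − 10 with CN=46.026 → S = 5500/469 ≈ 11.727 in
Initial abstraction Ia = S/5 = (5500/469)/5 = 1100/469 ≈ 2.345 in

S = 5500/469 in ≈ 11.727 in; Ia = 1100/469 in ≈ 2.345 in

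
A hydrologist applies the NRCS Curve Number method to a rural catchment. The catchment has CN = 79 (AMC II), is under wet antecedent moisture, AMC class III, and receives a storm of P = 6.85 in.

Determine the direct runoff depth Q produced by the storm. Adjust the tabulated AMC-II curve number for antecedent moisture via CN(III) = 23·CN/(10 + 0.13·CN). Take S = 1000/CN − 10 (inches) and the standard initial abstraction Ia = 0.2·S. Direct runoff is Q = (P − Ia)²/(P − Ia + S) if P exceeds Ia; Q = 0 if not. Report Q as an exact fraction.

Wet (AMC III): CN(III) = 23·79/(10 + 0.13·79) = 1817/(2027/100) = 181700/2027 ≈ 89.640
Max retention: S = 1000/(181700/2027) − 10 = 2100/1817 in (≈ 1.156 in)
Ia = 0.2S: 0.2·1.156 = 0.231 in (exactly 420/1817)
P − Ia = 6.850 − 0.231 = 240529/36340 ≈ 6.619 in (> 0, runoff occurs)
Q: (240529/36340)² ÷ (282529/36340) = 57854199841/10267103860 in (≈ 5.635 in)

Q = 57854199841/10267103860 in ≈ 5.635 in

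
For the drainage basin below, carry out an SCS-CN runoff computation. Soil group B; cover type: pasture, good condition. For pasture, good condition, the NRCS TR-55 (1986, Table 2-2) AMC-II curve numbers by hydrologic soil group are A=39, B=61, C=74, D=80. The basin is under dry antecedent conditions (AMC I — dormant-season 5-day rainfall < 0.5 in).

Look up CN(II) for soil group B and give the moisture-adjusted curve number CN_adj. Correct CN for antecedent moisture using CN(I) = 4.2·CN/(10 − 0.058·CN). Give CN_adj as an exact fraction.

CN_adj = 42700/1077 ≈ 39.647

NRCS table: pasture, good condition, soil group B → CN(II) = 61
Dry (AMC I): CN(I) = 4.2·61/(10 − 0.058·61) = (1281/5)/(3231/500) = 42700/1077 ≈ 39.647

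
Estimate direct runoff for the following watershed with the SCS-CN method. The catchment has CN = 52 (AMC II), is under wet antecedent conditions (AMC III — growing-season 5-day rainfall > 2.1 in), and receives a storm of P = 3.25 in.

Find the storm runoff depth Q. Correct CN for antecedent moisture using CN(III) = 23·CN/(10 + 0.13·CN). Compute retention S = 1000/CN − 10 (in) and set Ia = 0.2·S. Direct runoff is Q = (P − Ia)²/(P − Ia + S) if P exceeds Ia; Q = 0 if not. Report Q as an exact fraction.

Q = 8567329/9241492 in ≈ 0.927 in

CN(III) from CN(II)=52: (23·52)/(10 + 0.13·52) = 29900/419 ≈ 71.360
Retention S: 1000/CN − 10 with CN=71.360 → S = 1200/299 ≈ 4.013 in
Initial abstraction Ia = S/5 = (1200/299)/5 = 240/299 ≈ 0.803 in
Excess rainfall: 3.250 − 0.803 = 2.447 in; P > Ia so Q > 0
Q: (2927/1196)² ÷ (7727/1196) = 8567329/9241492 in (≈ 0.927 in)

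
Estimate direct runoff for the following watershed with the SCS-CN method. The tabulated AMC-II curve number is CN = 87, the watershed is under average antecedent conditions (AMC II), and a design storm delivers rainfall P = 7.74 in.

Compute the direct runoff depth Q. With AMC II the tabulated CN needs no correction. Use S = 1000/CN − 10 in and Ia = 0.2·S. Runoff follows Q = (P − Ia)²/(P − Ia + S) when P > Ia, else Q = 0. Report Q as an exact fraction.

CN(II) = 87; AMC II needs no correction.
Max retention: S = 1000/87 − 10 = 130/87 in (≈ 1.494 in)
Initial abstraction Ia = S/5 = (130/87)/5 = 26/87 ≈ 0.299 in
P − Ia = 7.740 − 0.299 = 32369/4350 ≈ 7.441 in (> 0, runoff occurs)
Runoff Q = (P−Ia)²/(P−Ia+S) = (7.441)²/(7.441+1.494) = 1047752161/169080150 ≈ 6.197 in

Q = 1047752161/169080150 in ≈ 6.197 in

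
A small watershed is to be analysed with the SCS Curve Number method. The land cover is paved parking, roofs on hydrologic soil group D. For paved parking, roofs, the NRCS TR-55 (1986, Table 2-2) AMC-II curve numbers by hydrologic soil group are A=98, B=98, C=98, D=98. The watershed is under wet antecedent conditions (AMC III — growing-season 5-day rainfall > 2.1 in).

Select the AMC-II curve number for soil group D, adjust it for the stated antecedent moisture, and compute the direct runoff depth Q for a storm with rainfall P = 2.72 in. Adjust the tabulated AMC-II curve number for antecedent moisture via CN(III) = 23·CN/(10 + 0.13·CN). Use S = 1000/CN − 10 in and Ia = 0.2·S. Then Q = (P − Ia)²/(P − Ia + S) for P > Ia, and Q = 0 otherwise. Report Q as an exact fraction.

NRCS table: paved parking, roofs, soil group D → CN(II) = 98
Wet (AMC III): CN(III) = 23·98/(10 + 0.13·98) = 2254/(1137/50) = 112700/1137 ≈ 99.120
Retention S: 1000/CN − 10 with CN=99.120 → S = 100/1127 ≈ 0.089 in
Ia = 0.2S: 0.2·0.089 = 0.018 in (exactly 20/1127)
Excess rainfall: 2.720 − 0.018 = 2.702 in; P > Ia so Q > 0
Q: (76136/28175)² ÷ (78636/28175) = 1449172624/553892325 in (≈ 2.616 in)

Q = 1449172624/553892325 in ≈ 2.616 in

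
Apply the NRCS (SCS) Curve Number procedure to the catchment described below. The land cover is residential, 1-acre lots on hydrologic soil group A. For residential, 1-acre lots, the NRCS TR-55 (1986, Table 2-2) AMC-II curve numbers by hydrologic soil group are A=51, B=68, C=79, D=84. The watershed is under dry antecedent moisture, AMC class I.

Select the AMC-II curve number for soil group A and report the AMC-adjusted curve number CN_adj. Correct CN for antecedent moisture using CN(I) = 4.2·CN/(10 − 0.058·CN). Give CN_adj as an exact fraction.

CN_adj = 15300/503 ≈ 30.417

NRCS table: residential, 1-acre lots, soil group A → CN(II) = 51
Adjust CN=51 to AMC I: 4.2·51/(10 − 0.058·51) → (1071/5) ÷ (3521/500) = 15300/503 ≈ 30.417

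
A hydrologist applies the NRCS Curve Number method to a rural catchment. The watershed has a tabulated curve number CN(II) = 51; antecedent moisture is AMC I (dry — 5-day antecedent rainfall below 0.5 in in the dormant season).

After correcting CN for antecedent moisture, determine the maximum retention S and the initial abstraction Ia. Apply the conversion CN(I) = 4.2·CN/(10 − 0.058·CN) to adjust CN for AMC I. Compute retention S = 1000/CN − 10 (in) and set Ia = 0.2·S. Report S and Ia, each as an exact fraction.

S = 3500/153 in ≈ 22.876 in; Ia = 700/153 in ≈ 4.575 in

Dry (AMC I): CN(I) = 4.2·51/(10 − 0.058·51) = (1071/5)/(3521/500) = 15300/503 ≈ 30.417
S = 1000/(15300/503) − 10 = 3500/153 in ≈ 22.876 in
Initial abstraction Ia = S/5 = (3500/153)/5 = 700/153 ≈ 4.575 in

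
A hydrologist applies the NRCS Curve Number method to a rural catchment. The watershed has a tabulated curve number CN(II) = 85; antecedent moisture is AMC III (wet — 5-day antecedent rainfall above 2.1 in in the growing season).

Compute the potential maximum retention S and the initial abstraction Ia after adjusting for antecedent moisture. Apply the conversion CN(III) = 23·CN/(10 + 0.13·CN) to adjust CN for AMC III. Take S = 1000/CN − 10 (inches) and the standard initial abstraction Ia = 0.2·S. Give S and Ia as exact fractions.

Adjust CN=85 to AMC III: 23·85/(10 + 0.13·85) → 1955 ÷ (421/20) = 39100/421 ≈ 92.874
S = 1000/(39100/421) − 10 = 300/391 in ≈ 0.767 in
Initial abstraction Ia = S/5 = (300/391)/5 = 60/391 ≈ 0.153 in

S = 300/391 in ≈ 0.767 in; Ia = 60/391 in ≈ 0.153 in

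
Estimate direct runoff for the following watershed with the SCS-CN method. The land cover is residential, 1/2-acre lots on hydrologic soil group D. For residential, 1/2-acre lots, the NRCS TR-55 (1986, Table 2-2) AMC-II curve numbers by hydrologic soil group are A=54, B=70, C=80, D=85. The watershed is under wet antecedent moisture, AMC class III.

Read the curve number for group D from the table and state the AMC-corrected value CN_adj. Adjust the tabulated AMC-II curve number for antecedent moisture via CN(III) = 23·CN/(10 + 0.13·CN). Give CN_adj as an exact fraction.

NRCS table: residential, 1/2-acre lots, soil group D → CN(II) = 85
Adjust CN=85 to AMC III: 23·85/(10 + 0.13·85) → 1955 ÷ (421/20) = 39100/421 ≈ 92.874

CN_adj = 39100/421 ≈ 92.874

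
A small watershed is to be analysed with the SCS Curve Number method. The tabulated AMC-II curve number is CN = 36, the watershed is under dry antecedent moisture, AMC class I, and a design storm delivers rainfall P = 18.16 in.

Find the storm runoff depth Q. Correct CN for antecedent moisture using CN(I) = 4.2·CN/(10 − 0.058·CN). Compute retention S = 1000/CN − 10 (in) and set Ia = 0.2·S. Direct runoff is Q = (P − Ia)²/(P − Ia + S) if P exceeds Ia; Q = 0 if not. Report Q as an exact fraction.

Q = 1049094818/580716675 in ≈ 1.807 in

Adjust CN=36 to AMC I: 4.2·36/(10 − 0.058·36) → (756/5) ÷ (989/125) = 18900/989 ≈ 19.110
Max retention: S = 1000/(18900/989) − 10 = 8000/189 in (≈ 42.328 in)
Ia = 0.2S: 0.2·42.328 = 8.466 in (exactly 1600/189)
Since P=18.160 > Ia=8.466: effective rainfall P−Ia = 45806/4725 in
Q = (45806/4725)²/((45806/4725) + 8000/189) = (2098189636/22325625)/(245806/4725) = 1049094818/580716675 in ≈ 1.807 in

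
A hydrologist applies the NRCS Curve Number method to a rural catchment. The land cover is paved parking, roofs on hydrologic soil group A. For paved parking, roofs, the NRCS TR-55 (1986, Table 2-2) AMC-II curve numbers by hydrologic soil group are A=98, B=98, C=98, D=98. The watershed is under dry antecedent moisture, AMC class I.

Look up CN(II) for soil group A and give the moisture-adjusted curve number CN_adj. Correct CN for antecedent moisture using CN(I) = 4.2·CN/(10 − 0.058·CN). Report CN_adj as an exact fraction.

NRCS table: paved parking, roofs, soil group A → CN(II) = 98
Dry (AMC I): CN(I) = 4.2·98/(10 − 0.058·98) = (2058/5)/(1079/250) = 102900/1079 ≈ 95.366

CN_adj = 102900/1079 ≈ 95.366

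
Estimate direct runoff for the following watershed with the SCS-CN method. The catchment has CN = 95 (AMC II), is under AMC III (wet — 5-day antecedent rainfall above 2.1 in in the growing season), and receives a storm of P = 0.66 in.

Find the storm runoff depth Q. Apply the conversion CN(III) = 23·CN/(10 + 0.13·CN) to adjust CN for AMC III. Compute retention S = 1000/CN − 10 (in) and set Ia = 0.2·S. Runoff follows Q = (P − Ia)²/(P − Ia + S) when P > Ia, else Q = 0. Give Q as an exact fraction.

Q = 180123241/402498850 in ≈ 0.448 in

CN(III) from CN(II)=95: (23·95)/(10 + 0.13·95) = 43700/447 ≈ 97.763
Retention S: 1000/CN − 10 with CN=97.763 → S = 100/437 ≈ 0.229 in
Ia = 0.2·(100/437) = 20/437 in ≈ 0.046 in
Excess rainfall: 0.660 − 0.046 = 0.614 in; P > Ia so Q > 0
Runoff Q = (P−Ia)²/(P−Ia+S) = (0.614)²/(0.614+0.229) = 180123241/402498850 ≈ 0.448 in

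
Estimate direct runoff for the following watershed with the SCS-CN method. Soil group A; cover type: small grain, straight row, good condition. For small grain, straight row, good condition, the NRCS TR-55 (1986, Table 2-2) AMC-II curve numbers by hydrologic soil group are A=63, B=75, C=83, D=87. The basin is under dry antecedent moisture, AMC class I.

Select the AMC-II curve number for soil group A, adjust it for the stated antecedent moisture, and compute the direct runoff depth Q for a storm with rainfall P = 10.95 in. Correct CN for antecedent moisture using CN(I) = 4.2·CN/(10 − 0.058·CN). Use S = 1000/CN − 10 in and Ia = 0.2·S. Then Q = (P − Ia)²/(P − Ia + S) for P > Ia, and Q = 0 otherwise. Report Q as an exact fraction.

Q = 46542453169/15498601020 in ≈ 3.003 in

NRCS table: small grain, straight row, good condition, soil group A → CN(II) = 63
CN(I) from CN(II)=63: (4.2·63)/(10 − 0.058·63) = 132300/3173 ≈ 41.696
S = 1000/(132300/3173) − 10 = 18500/1323 in ≈ 13.983 in
Ia = 0.2S: 0.2·13.983 = 2.797 in (exactly 3700/1323)
P − Ia = 10.950 − 2.797 = 215737/26460 ≈ 8.153 in (> 0, runoff occurs)
Q = (215737/26460)²/((215737/26460) + 18500/1323) = (46542453169/700131600)/(585737/26460) = 46542453169/15498601020 in ≈ 3.003 in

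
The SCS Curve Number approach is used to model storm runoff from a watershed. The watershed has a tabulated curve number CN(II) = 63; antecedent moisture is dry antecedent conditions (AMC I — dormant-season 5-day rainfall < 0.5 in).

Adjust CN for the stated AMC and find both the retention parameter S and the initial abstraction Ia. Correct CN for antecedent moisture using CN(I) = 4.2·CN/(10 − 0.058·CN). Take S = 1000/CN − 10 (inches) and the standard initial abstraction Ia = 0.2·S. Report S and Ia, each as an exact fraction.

S = 18500/1323 in ≈ 13.983 in; Ia = 3700/1323 in ≈ 2.797 in

Adjust CN=63 to AMC I: 4.2·63/(10 − 0.058·63) → (1323/5) ÷ (3173/500) = 132300/3173 ≈ 41.696
S = 1000/(132300/3173) − 10 = 18500/1323 in ≈ 13.983 in
Initial abstraction Ia = S/5 = (18500/1323)/5 = 3700/1323 ≈ 2.797 in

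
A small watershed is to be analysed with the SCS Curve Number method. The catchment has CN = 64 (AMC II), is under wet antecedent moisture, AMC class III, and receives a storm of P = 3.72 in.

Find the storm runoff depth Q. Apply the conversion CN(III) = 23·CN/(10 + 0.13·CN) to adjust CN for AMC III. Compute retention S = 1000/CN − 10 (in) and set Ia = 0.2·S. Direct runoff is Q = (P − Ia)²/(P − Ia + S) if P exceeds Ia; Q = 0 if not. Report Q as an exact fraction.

CN(III) from CN(II)=64: (23·64)/(10 + 0.13·64) = 18400/229 ≈ 80.349
S = 1000/(18400/229) − 10 = 225/92 in ≈ 2.446 in
Ia = 0.2·(225/92) = 45/92 in ≈ 0.489 in
Since P=3.720 > Ia=0.489: effective rainfall P−Ia = 7431/2300 in
Q: (7431/2300)² ÷ (3264/575) = 18406587/10009600 in (≈ 1.839 in)

Q = 18406587/10009600 in ≈ 1.839 in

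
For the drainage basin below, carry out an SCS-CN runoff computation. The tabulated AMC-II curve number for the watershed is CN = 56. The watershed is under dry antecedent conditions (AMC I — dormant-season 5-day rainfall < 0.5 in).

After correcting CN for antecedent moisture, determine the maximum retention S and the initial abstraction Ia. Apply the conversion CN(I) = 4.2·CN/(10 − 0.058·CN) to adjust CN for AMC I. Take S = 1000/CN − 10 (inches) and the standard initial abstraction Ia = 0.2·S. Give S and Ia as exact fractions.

S = 2750/147 in ≈ 18.707 in; Ia = 550/147 in ≈ 3.741 in

Adjust CN=56 to AMC I: 4.2·56/(10 − 0.058·56) → (1176/5) ÷ (844/125) = 7350/211 ≈ 34.834
S = 1000/(7350/211) − 10 = 2750/147 in ≈ 18.707 in
Ia = 0.2S: 0.2·18.707 = 3.741 in (exactly 550/147)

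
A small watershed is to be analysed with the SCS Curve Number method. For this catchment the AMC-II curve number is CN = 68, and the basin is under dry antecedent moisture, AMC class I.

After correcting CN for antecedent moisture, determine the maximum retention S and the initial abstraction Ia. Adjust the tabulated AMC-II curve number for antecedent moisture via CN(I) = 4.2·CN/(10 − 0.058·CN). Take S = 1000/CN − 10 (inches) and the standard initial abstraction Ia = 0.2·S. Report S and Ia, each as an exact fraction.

S = 4000/357 in ≈ 11.204 in; Ia = 800/357 in ≈ 2.241 in

Dry (AMC I): CN(I) = 4.2·68/(10 − 0.058·68) = (1428/5)/(757/125) = 35700/757 ≈ 47.160
Max retention: S = 1000/(35700/757) − 10 = 4000/357 in (≈ 11.204 in)
Ia = 0.2·(4000/357) = 800/357 in ≈ 2.241 in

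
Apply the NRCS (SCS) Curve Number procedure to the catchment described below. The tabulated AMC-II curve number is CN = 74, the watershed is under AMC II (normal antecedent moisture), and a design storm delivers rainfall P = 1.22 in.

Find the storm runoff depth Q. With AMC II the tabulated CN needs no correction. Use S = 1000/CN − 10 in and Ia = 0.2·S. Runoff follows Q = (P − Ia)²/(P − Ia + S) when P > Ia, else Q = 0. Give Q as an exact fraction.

AMC II — tabulated CN = 74 applies directly.
S = 1000/74 − 10 = 130/37 in ≈ 3.514 in
Initial abstraction Ia = S/5 = (130/37)/5 = 26/37 ≈ 0.703 in
Since P=1.220 > Ia=0.703: effective rainfall P−Ia = 957/1850 in
Q: (957/1850)² ÷ (7457/1850) = 915849/13795450 in (≈ 0.066 in)

Q = 915849/13795450 in ≈ 0.066 in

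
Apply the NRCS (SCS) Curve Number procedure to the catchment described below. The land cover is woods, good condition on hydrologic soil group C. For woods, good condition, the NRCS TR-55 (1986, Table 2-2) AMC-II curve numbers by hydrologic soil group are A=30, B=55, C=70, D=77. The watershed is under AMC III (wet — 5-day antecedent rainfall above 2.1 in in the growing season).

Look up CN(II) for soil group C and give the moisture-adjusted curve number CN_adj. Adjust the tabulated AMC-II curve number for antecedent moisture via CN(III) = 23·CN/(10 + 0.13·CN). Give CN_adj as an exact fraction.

NRCS table: woods, good condition, soil group C → CN(II) = 70
Wet (AMC III): CN(III) = 23·70/(10 + 0.13·70) = 1610/(191/10) = 16100/191 ≈ 84.293

CN_adj = 16100/191 ≈ 84.293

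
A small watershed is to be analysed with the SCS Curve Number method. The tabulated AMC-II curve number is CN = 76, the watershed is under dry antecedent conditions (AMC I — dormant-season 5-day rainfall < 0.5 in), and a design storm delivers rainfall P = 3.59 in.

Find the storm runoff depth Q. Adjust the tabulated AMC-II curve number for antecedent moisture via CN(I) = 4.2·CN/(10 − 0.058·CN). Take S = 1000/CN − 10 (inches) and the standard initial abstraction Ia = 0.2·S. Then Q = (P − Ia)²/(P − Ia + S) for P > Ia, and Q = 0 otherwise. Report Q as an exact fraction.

Q = 769896009/1699035100 in ≈ 0.453 in

CN(I) from CN(II)=76: (4.2·76)/(10 − 0.058·76) = 13300/233 ≈ 57.082
Max retention: S = 1000/(13300/233) − 10 = 1000/133 in (≈ 7.519 in)
Initial abstraction Ia = S/5 = (1000/133)/5 = 200/133 ≈ 1.504 in
P − Ia = 3.590 − 1.504 = 27747/13300 ≈ 2.086 in (> 0, runoff occurs)
Q: (27747/13300)² ÷ (127747/13300) = 769896009/1699035100 in (≈ 0.453 in)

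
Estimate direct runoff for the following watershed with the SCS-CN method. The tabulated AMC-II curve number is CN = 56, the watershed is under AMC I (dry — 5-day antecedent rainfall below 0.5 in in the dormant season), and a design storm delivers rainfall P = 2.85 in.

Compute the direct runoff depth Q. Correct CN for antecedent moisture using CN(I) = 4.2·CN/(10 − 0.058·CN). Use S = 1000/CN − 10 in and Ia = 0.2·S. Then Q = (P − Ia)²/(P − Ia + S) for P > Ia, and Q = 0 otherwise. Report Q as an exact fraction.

Q = 0 in ≈ 0.000 in

Adjust CN=56 to AMC I: 4.2·56/(10 − 0.058·56) → (1176/5) ÷ (844/125) = 7350/211 ≈ 34.834
Retention S: 1000/CN − 10 with CN=34.834 → S = 2750/147 ≈ 18.707 in
Ia = 0.2·(2750/147) = 550/147 in ≈ 3.741 in
P = 2.850 ≤ Ia = 3.741 in: entire storm abstracted, Q = 0.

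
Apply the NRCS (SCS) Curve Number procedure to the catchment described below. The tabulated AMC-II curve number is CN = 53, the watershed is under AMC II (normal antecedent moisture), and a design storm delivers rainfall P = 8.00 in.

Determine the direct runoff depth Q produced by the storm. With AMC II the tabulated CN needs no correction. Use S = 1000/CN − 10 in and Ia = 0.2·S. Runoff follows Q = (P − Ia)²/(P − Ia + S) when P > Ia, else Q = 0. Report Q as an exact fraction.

AMC II — tabulated CN = 53 applies directly.
Retention S: 1000/CN − 10 with CN=53.000 → S = 470/53 ≈ 8.868 in
Ia = 0.2S: 0.2·8.868 = 1.774 in (exactly 94/53)
Excess rainfall: 8.000 − 1.774 = 6.226 in; P > Ia so Q > 0
Q = (330/53)²/((330/53) + 470/53) = (108900/2809)/(800/53) = 1089/424 in ≈ 2.568 in

Q = 1089/424 in ≈ 2.568 in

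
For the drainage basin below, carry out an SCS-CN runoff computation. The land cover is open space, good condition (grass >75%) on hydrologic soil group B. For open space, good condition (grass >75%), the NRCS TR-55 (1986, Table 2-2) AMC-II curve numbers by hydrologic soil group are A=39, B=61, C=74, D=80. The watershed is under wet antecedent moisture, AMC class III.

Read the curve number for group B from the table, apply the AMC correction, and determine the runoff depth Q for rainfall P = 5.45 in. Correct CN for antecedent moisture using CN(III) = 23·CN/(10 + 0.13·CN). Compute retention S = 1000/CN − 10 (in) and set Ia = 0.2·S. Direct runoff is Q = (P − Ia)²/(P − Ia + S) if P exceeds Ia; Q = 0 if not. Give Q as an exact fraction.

Q = 18858704929/6042075620 in ≈ 3.121 in

NRCS table: open space, good condition (grass >75%), soil group B → CN(II) = 61
CN(III) from CN(II)=61: (23·61)/(10 + 0.13·61) = 140300/1793 ≈ 78.249
S = 1000/(140300/1793) − 10 = 3900/1403 in ≈ 2.780 in
Ia = 0.2S: 0.2·2.780 = 0.556 in (exactly 780/1403)
P − Ia = 5.450 − 0.556 = 137327/28060 ≈ 4.894 in (> 0, runoff occurs)
Q: (137327/28060)² ÷ (215327/28060) = 18858704929/6042075620 in (≈ 3.121 in)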